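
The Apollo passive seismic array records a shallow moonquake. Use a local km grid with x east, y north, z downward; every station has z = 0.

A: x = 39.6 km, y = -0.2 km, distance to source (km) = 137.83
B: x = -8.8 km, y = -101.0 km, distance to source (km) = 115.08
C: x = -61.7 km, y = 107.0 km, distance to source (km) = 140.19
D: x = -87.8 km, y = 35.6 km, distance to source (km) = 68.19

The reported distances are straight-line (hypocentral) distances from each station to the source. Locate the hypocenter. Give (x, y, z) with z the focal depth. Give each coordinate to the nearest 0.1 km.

x ≈ -93.0 km, y ≈ -27.1 km, depth ≈ 26.3 km

Each station gives a sphere (x−x_i)² + (y−y_i)² + z² = d_i² (stations at z=0).
Subtracting the A sphere from B and C: z² cancels, leaving linear equations in x and y:
-96.8 x − 201.6 y = 14463.94
-202.6 x + 214.4 y = 13031.56
Solving: x ≈ -92.994, y ≈ -27.094 km (keep extra digits for the depth step; rounded: -93.0, -27.1).
Then from the A sphere: z² = 137.83² − (x − 39.6)² − (y + 0.2)² with x = -92.994, y = -27.094, so z ≈ 26.318 ≈ 26.3 km.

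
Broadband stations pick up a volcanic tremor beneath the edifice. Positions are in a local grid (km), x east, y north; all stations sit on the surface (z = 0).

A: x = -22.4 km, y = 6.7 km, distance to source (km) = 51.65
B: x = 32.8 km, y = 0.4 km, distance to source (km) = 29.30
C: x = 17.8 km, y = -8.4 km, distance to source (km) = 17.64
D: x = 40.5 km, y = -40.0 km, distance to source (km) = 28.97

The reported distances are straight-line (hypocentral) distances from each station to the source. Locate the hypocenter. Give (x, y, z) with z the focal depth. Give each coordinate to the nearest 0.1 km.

Each station gives a sphere (x−x_i)² + (y−y_i)² + z² = d_i² (stations at z=0).
Subtracting the A sphere from B and C: z² cancels, leaving linear equations in x and y:
110.4 x − 12.6 y = 2338.58
80.4 x − 30.2 y = 2197.30
Solving: x ≈ 18.500, y ≈ -23.507 km (keep extra digits for the depth step; rounded: 18.5, -23.5).
Then from the A sphere: z² = 51.65² − (x + 22.4)² − (y − 6.7)² with x = 18.500, y = -23.507, so z ≈ 9.080 ≈ 9.1 km.
Check against D (with the unrounded solution): distance 28.96 ≈ 28.97 km. ✓

(18.5, -23.5, 9.1)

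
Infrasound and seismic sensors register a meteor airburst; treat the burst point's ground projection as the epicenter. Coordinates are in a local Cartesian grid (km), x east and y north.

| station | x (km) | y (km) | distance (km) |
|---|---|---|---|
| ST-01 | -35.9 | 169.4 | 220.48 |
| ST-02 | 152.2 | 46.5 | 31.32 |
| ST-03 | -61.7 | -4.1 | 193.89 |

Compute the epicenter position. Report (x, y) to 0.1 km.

Circle about each station: (x + 35.9)² + (y − 169.4)² = 220.48²; (x − 152.2)² + (y − 46.5)² = 31.32²; (x + 61.7)² + (y + 4.1)² = 193.89².
Subtracting the ST-01 equation from the ST-02 and ST-03 equations removes the quadratic terms:
376.2 x − 245.8 y = 42972.41
-51.6 x − 347.0 y = -15143.37
Solving the 2×2 system: x ≈ 130.1, y ≈ 24.3 km.

130.1 km east, 24.3 km north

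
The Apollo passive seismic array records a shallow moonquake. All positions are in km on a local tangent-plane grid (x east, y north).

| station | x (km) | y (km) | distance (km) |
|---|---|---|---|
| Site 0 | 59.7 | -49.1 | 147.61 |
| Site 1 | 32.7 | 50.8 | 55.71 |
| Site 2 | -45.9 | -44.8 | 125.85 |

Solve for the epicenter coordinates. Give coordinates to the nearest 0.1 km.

(-16.2, 77.5)

Circle about each station: (x − 59.7)² + (y + 49.1)² = 147.61²; (x − 32.7)² + (y − 50.8)² = 55.71²; (x + 45.9)² + (y + 44.8)² = 125.85².
Subtracting pairs of circle equations eliminates x²+y² and gives linear equations (the radical axes):
-54.0 x + 199.8 y = 16360.14
-211.2 x + 8.6 y = 4089.44
Solving the 2×2 system: x ≈ -16.2, y ≈ 77.5 km.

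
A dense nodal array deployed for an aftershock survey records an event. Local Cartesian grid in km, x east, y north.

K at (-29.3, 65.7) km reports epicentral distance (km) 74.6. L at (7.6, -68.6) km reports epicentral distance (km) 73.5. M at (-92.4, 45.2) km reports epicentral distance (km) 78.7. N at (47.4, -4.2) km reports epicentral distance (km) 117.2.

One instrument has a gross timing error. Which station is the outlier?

Solve using three stations at a time. Using K, L, M (subtract circle equations pairwise → linear system) gives (x, y) ≈ (-35.0, -8.7).
Distances from that point to each station vs reported:
  K: calculated 74.6 vs reported 74.6 → residual 0.0 km
  L: calculated 73.5 vs reported 73.5 → residual 0.0 km
  M: calculated 78.7 vs reported 78.7 → residual 0.0 km
  N: calculated 82.6 vs reported 117.2 → residual 34.6 km
K, L, M are mutually consistent (residuals ≈ 0); N is off by 34.6 km.

N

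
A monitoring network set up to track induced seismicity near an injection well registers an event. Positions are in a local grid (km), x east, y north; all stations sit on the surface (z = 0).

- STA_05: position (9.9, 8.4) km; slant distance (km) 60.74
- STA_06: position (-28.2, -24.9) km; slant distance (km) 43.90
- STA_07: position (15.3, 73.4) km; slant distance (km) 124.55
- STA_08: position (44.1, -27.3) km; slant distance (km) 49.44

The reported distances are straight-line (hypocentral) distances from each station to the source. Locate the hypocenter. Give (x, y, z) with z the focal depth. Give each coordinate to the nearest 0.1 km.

x ≈ 3.6 km, y ≈ -49.3 km, depth ≈ 17.9 km

Each station gives a sphere (x−x_i)² + (y−y_i)² + z² = d_i² (stations at z=0).
Subtracting the STA_05 sphere from STA_06 and STA_07: z² cancels, leaving linear equations in x and y:
-76.2 x − 66.6 y = 3008.82
10.8 x + 130.0 y = -6370.27
Solving: x ≈ 3.605, y ≈ -49.302 km (keep extra digits for the depth step; rounded: 3.6, -49.3).
Then from the STA_05 sphere: z² = 60.74² − (x − 9.9)² − (y − 8.4)² with x = 3.605, y = -49.302, so z ≈ 17.894 ≈ 17.9 km.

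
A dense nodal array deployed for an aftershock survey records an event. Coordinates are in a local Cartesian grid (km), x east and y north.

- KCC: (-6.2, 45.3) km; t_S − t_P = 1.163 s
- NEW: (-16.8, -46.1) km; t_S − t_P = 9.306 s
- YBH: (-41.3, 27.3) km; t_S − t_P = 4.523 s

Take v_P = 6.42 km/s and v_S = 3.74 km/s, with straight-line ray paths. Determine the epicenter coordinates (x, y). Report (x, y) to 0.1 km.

Distance from S−P lag: d = Δt · v_P v_S / (v_P − v_S) = Δt · (6.42·3.74)/(6.42−3.74) ≈ 8.9593·Δt.
So d_KCC = 10.42, d_NEW = 83.37, d_YBH = 40.52 km.
Circle about each station: (x + 6.2)² + (y − 45.3)² = 10.42²; (x + 16.8)² + (y + 46.1)² = 83.37²; (x + 41.3)² + (y − 27.3)² = 40.52².
Subtracting pairs of circle equations eliminates x²+y² and gives linear equations (the radical axes):
-21.2 x − 182.8 y = -6525.06
-70.2 x − 36.0 y = -1172.84
Solving the 2×2 system: x ≈ -1.7, y ≈ 35.9 km.

x ≈ -1.7 km, y ≈ 35.9 km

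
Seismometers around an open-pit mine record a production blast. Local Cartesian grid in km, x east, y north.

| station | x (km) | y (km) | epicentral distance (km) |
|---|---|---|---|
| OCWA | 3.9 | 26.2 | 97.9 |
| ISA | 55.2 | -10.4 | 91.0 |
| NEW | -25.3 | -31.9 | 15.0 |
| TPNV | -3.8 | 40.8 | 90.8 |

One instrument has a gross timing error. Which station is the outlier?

OCWA

Solve using three stations at a time. Using ISA, NEW, TPNV (subtract circle equations pairwise → linear system) gives (x, y) ≈ (-28.3, -46.6).
Distances from that point to each station vs reported:
  OCWA: calculated 79.6 vs reported 97.9 → residual 18.3 km
  ISA: calculated 91.0 vs reported 91.0 → residual 0.0 km
  NEW: calculated 15.0 vs reported 15.0 → residual 0.0 km
  TPNV: calculated 90.8 vs reported 90.8 → residual 0.0 km
ISA, NEW, TPNV are mutually consistent (residuals ≈ 0); OCWA is off by 18.3 km.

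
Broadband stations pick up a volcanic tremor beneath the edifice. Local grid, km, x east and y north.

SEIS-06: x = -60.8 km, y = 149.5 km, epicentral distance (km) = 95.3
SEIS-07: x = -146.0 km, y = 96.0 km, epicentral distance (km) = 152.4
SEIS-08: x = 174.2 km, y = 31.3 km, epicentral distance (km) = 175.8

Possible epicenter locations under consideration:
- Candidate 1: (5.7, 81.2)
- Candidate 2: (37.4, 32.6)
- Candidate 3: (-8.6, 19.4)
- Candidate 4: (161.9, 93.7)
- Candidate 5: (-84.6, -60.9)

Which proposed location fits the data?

For each candidate, compare |candidate − station| to the reported distance:
Candidate 1: residuals SEIS-06 0.0, SEIS-07 0.0, SEIS-08 0.1 → max 0.1 km
Candidate 2: residuals SEIS-06 57.4, SEIS-07 41.6, SEIS-08 39.0 → max 57.4 km
Candidate 3: residuals SEIS-06 44.9, SEIS-07 4.9, SEIS-08 7.4 → max 44.9 km
Candidate 4: residuals SEIS-06 134.3, SEIS-07 155.5, SEIS-08 112.2 → max 155.5 km
Candidate 5: residuals SEIS-06 116.4, SEIS-07 16.1, SEIS-08 98.9 → max 116.4 km
Only Candidate 1 has all residuals ≈ 0.

Candidate 1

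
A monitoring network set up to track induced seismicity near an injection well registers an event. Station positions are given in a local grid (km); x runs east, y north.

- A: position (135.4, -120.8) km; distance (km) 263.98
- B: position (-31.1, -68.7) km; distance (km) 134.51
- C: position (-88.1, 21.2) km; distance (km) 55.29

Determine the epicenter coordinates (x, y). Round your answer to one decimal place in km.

x ≈ -53.1 km, y ≈ 64.0 km

Circle about each station: (x − 135.4)² + (y + 120.8)² = 263.98²; (x + 31.1)² + (y + 68.7)² = 134.51²; (x + 88.1)² + (y − 21.2)² = 55.29².
Subtracting pairs of circle equations eliminates x²+y² and gives linear equations (the radical axes):
-333.0 x + 104.2 y = 24353.60
-447.0 x + 284.0 y = 41913.71
Solving the 2×2 system: x ≈ -53.1, y ≈ 64.0 km.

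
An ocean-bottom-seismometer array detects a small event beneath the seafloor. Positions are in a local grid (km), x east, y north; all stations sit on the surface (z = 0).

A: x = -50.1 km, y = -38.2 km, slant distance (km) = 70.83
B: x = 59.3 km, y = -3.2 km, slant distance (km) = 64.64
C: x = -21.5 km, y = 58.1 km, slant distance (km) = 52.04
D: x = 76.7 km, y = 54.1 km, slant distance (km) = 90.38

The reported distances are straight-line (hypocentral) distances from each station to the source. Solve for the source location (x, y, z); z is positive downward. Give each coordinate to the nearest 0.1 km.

Each station gives a sphere (x−x_i)² + (y−y_i)² + z² = d_i² (stations at z=0).
Subtracting the A sphere from B and C: z² cancels, leaving linear equations in x and y:
218.8 x + 70.0 y = 396.04
57.2 x + 192.6 y = 2177.34
Solving: x ≈ -1.996, y ≈ 11.898 km (keep extra digits for the depth step; rounded: -2.0, 11.9).
Then from the A sphere: z² = 70.83² − (x + 50.1)² − (y + 38.2)² with x = -1.996, y = 11.898, so z ≈ 13.895 ≈ 13.9 km.

(-2.0, 11.9, 13.9)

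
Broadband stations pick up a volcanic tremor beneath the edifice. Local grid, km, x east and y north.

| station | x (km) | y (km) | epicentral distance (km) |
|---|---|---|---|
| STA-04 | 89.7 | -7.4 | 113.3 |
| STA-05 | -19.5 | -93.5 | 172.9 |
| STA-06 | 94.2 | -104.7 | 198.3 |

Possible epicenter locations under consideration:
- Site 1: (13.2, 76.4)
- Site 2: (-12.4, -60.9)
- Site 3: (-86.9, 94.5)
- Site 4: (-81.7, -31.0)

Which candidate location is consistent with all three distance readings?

For each candidate, compare |candidate − station| to the reported distance:
Site 1: residuals STA-04 0.2, STA-05 0.1, STA-06 0.1 → max 0.2 km
Site 2: residuals STA-04 2.0, STA-05 139.5, STA-06 83.1 → max 139.5 km
Site 3: residuals STA-04 90.6, STA-05 26.8, STA-06 70.9 → max 90.6 km
Site 4: residuals STA-04 59.7, STA-05 84.7, STA-06 7.6 → max 84.7 km
Only Site 1 has all residuals ≈ 0.

Site 1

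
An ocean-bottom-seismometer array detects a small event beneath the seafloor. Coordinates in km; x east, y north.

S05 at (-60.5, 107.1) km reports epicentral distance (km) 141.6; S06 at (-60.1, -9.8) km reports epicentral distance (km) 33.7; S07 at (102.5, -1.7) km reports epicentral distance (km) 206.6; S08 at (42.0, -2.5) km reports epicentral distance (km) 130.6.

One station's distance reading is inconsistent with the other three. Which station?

S07

Solve using three stations at a time. Using S05, S06, S08 (subtract circle equations pairwise → linear system) gives (x, y) ≈ (-85.1, -32.3).
Distances from that point to each station vs reported:
  S05: calculated 141.6 vs reported 141.6 → residual 0.0 km
  S06: calculated 33.7 vs reported 33.7 → residual 0.0 km
  S07: calculated 190.1 vs reported 206.6 → residual 16.5 km
  S08: calculated 130.6 vs reported 130.6 → residual 0.0 km
S05, S06, S08 are mutually consistent (residuals ≈ 0); S07 is off by 16.5 km.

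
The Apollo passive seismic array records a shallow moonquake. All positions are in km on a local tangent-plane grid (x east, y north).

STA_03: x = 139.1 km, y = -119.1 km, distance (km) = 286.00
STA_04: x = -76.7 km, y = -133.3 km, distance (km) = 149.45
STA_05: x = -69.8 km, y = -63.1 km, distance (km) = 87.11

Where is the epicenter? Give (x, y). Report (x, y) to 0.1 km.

Circle about each station: (x − 139.1)² + (y + 119.1)² = 286.00²; (x + 76.7)² + (y + 133.3)² = 149.45²; (x + 69.8)² + (y + 63.1)² = 87.11².
Subtracting the STA_03 equation from the STA_04 and STA_05 equations removes the quadratic terms:
-431.6 x − 28.4 y = 49578.86
-417.8 x + 112.0 y = 49527.88
Solving the 2×2 system: x ≈ -115.6, y ≈ 11.0 km.

x ≈ -115.6 km, y ≈ 11.0 km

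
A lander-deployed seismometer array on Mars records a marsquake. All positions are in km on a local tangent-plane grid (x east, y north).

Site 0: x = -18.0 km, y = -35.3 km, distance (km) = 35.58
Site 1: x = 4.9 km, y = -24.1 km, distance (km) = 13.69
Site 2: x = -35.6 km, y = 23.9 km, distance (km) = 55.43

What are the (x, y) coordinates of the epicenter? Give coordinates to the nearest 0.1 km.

(7.7, -10.7)

Circle about each station: (x + 18.0)² + (y + 35.3)² = 35.58²; (x − 4.9)² + (y + 24.1)² = 13.69²; (x + 35.6)² + (y − 23.9)² = 55.43².
Subtracting the Site 0 equation from the Site 1 and Site 2 equations removes the quadratic terms:
45.8 x + 22.4 y = 113.25
-35.2 x + 118.4 y = -1538.07
Solving the 2×2 system: x ≈ 7.7, y ≈ -10.7 km.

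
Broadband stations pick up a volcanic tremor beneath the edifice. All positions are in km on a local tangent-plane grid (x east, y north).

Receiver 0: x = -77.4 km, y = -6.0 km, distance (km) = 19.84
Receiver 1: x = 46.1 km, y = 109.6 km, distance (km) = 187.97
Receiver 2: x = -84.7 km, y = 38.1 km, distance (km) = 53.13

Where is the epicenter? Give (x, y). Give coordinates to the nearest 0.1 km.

x ≈ -95.6 km, y ≈ -13.9 km

Circle about each station: (x + 77.4)² + (y + 6.0)² = 19.84²; (x − 46.1)² + (y − 109.6)² = 187.97²; (x + 84.7)² + (y − 38.1)² = 53.13².
Subtracting the Receiver 0 equation from the Receiver 1 and Receiver 2 equations removes the quadratic terms:
247.0 x + 231.2 y = -26828.49
-14.6 x + 88.2 y = 169.77
Solving the 2×2 system: x ≈ -95.6, y ≈ -13.9 km.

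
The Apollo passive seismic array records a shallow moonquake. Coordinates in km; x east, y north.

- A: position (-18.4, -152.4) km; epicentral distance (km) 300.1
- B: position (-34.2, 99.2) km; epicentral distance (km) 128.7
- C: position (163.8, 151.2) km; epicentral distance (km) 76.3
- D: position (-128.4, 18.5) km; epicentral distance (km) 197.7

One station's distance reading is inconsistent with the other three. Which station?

Solve using three stations at a time. Using A, B, C (subtract circle equations pairwise → linear system) gives (x, y) ≈ (91.5, 126.9).
Distances from that point to each station vs reported:
  A: calculated 300.1 vs reported 300.1 → residual 0.0 km
  B: calculated 128.7 vs reported 128.7 → residual 0.0 km
  C: calculated 76.3 vs reported 76.3 → residual 0.0 km
  D: calculated 245.1 vs reported 197.7 → residual 47.4 km
A, B, C are mutually consistent (residuals ≈ 0); D is off by 47.4 km.

D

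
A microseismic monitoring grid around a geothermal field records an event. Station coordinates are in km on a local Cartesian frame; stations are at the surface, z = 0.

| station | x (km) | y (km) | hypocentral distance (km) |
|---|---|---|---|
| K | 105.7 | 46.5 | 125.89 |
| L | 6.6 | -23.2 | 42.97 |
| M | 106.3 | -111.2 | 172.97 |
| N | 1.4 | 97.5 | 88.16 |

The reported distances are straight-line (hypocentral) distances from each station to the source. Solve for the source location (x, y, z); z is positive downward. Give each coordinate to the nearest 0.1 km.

x ≈ -14.6 km, y ≈ 11.8 km, depth ≈ 13.1 km

Each station gives a sphere (x−x_i)² + (y−y_i)² + z² = d_i² (stations at z=0).
Subtracting the K sphere from L and M: z² cancels, leaving linear equations in x and y:
-198.2 x − 139.4 y = 1248.93
1.2 x − 315.4 y = -3739.94
Solving: x ≈ -14.602, y ≈ 11.802 km (keep extra digits for the depth step; rounded: -14.6, 11.8).
Then from the K sphere: z² = 125.89² − (x − 105.7)² − (y − 46.5)² with x = -14.602, y = 11.802, so z ≈ 13.106 ≈ 13.1 km.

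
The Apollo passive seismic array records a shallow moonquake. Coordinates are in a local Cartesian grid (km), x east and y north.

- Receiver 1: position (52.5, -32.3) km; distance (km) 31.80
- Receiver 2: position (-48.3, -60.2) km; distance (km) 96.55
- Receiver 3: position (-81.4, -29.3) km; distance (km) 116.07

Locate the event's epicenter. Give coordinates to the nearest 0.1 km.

Circle about each station: (x − 52.5)² + (y + 32.3)² = 31.80²; (x + 48.3)² + (y + 60.2)² = 96.55²; (x + 81.4)² + (y + 29.3)² = 116.07².
Subtracting the Receiver 1 equation from the Receiver 2 and Receiver 3 equations removes the quadratic terms:
-201.6 x − 55.8 y = -6153.27
-267.8 x + 6.0 y = -8776.09
Solving the 2×2 system: x ≈ 32.6, y ≈ -7.5 km.
Check against Receiver 1 (with the unrounded x, y): √((x − 52.5)²+(y + 32.3)²) = 31.78 ≈ 31.80 km. ✓

(32.6, -7.5)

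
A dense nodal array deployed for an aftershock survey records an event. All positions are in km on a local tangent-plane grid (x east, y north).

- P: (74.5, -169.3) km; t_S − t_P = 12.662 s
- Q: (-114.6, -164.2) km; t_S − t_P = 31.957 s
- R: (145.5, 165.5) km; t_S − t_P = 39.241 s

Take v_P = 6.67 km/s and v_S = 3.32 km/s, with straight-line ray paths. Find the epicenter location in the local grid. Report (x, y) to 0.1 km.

81.6 km east, -85.9 km north

Distance from S−P lag: d = Δt · v_P v_S / (v_P − v_S) = Δt · (6.67·3.32)/(6.67−3.32) ≈ 6.6103·Δt.
So d_P = 83.70, d_Q = 211.24, d_R = 259.39 km.
Circle about each station: (x − 74.5)² + (y + 169.3)² = 83.70²; (x + 114.6)² + (y + 164.2)² = 211.24²; (x − 145.5)² + (y − 165.5)² = 259.39².
Subtracting pairs of circle equations eliminates x²+y² and gives linear equations (the radical axes):
-378.2 x + 10.2 y = -31734.59
142.0 x + 669.6 y = -45929.72
Solving the 2×2 system: x ≈ 81.6, y ≈ -85.9 km.
Check against P (with the unrounded x, y): √((x − 74.5)²+(y + 169.3)²) = 83.71 ≈ 83.70 km. ✓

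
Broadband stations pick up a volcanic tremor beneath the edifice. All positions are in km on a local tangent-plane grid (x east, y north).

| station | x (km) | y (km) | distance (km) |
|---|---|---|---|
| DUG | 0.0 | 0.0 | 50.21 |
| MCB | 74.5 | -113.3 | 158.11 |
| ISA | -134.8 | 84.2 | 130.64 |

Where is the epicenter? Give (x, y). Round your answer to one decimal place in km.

(-48.3, -13.7)

Circle about each station: x² + y² = 50.21²; (x − 74.5)² + (y + 113.3)² = 158.11²; (x + 134.8)² + (y − 84.2)² = 130.64².
Subtracting the DUG equation from the MCB and ISA equations removes the quadratic terms:
149.0 x − 226.6 y = -4090.59
-269.6 x + 168.4 y = 10714.91
Solving the 2×2 system: x ≈ -48.3, y ≈ -13.7 km.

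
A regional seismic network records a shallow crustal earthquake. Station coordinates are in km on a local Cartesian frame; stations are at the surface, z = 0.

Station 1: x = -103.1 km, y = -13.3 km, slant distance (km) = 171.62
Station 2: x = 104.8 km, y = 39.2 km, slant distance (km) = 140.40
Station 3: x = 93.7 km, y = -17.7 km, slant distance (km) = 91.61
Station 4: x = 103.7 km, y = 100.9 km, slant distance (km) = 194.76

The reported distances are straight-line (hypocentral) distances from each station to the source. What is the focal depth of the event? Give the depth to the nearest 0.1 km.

Each station gives a sphere (x−x_i)² + (y−y_i)² + z² = d_i² (stations at z=0).
Subtracting the Station 1 sphere from Station 2 and Station 3: z² cancels, leaving linear equations in x and y:
415.8 x + 105.0 y = 11454.44
393.6 x − 8.8 y = 19347.51
Solving: x ≈ 47.398, y ≈ -78.605 km (keep extra digits for the depth step; rounded: 47.4, -78.6).
Then from the Station 1 sphere: z² = 171.62² − (x + 103.1)² − (y + 13.3)² with x = 47.398, y = -78.605, so z ≈ 50.389 ≈ 50.4 km.

depth ≈ 50.4 km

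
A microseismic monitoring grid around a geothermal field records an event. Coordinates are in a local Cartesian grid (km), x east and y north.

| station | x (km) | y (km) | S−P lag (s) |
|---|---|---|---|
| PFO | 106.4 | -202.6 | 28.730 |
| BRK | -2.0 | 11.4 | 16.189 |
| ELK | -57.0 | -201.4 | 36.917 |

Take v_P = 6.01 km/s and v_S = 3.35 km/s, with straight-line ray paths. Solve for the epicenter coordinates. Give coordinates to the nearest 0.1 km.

Distance from S−P lag: d = Δt · v_P v_S / (v_P − v_S) = Δt · (6.01·3.35)/(6.01−3.35) ≈ 7.5690·Δt.
So d_PFO = 217.46, d_BRK = 122.53, d_ELK = 279.42 km.
Circle about each station: (x − 106.4)² + (y + 202.6)² = 217.46²; (x + 2.0)² + (y − 11.4)² = 122.53²; (x + 57.0)² + (y + 201.4)² = 279.42².
Subtracting the PFO equation from the BRK and ELK equations removes the quadratic terms:
-216.8 x + 428.0 y = -19958.51
-326.8 x + 2.4 y = -39343.44
Solving the 2×2 system: x ≈ 120.5, y ≈ 14.4 km.

x ≈ 120.5 km, y ≈ 14.4 km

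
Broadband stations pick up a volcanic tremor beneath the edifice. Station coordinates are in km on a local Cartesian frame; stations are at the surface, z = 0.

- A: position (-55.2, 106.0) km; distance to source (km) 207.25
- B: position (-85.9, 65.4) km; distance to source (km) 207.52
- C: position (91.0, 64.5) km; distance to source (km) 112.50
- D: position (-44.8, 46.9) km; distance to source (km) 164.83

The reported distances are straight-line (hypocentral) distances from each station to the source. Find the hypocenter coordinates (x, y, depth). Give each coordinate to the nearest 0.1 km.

(88.0, -32.8, 56.4)

Each station gives a sphere (x−x_i)² + (y−y_i)² + z² = d_i² (stations at z=0).
Subtracting the A sphere from B and C: z² cancels, leaving linear equations in x and y:
-61.4 x − 81.2 y = -2739.06
292.4 x − 83.0 y = 28454.52
Solving: x ≈ 88.000, y ≈ -32.810 km (keep extra digits for the depth step; rounded: 88.0, -32.8).
Then from the A sphere: z² = 207.25² − (x + 55.2)² − (y − 106.0)² with x = 88.000, y = -32.810, so z ≈ 56.375 ≈ 56.4 km.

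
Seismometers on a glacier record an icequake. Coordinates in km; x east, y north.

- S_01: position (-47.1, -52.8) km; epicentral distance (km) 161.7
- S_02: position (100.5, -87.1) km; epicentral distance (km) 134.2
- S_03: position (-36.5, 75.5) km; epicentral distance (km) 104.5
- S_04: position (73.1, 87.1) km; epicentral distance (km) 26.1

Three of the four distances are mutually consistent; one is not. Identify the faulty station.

S_02

Solve using three stations at a time. Using S_01, S_03, S_04 (subtract circle equations pairwise → linear system) gives (x, y) ≈ (67.1, 61.7).
Distances from that point to each station vs reported:
  S_01: calculated 161.7 vs reported 161.7 → residual 0.0 km
  S_02: calculated 152.5 vs reported 134.2 → residual 18.3 km
  S_03: calculated 104.5 vs reported 104.5 → residual 0.0 km
  S_04: calculated 26.1 vs reported 26.1 → residual 0.0 km
S_01, S_03, S_04 are mutually consistent (residuals ≈ 0); S_02 is off by 18.3 km.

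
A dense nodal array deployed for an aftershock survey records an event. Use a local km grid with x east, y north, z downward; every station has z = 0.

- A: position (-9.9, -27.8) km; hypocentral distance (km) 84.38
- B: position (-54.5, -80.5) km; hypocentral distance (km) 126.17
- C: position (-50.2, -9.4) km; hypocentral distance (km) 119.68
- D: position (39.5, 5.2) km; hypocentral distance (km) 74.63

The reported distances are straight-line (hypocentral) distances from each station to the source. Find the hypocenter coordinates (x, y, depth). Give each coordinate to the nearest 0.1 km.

x ≈ 49.6 km, y ≈ -39.9 km, depth ≈ 58.6 km

Each station gives a sphere (x−x_i)² + (y−y_i)² + z² = d_i² (stations at z=0).
Subtracting the A sphere from B and C: z² cancels, leaving linear equations in x and y:
-89.2 x − 105.4 y = -219.23
-80.6 x + 36.8 y = -5465.77
Solving: x ≈ 49.598, y ≈ -39.895 km (keep extra digits for the depth step; rounded: 49.6, -39.9).
Then from the A sphere: z² = 84.38² − (x + 9.9)² − (y + 27.8)² with x = 49.598, y = -39.895, so z ≈ 58.598 ≈ 58.6 km.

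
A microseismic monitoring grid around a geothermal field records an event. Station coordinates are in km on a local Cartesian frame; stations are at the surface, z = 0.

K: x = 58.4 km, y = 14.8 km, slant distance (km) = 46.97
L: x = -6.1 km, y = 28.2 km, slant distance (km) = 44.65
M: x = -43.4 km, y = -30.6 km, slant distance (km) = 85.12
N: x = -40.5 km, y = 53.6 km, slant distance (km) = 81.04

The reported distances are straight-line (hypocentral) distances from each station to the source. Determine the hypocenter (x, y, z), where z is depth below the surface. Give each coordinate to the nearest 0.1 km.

x ≈ 22.8 km, y ≈ 13.3 km, depth ≈ 30.6 km

Each station gives a sphere (x−x_i)² + (y−y_i)² + z² = d_i² (stations at z=0).
Subtracting the K sphere from L and M: z² cancels, leaving linear equations in x and y:
-129.0 x + 26.8 y = -2584.59
-203.6 x − 90.8 y = -5848.91
Solving: x ≈ 22.798, y ≈ 13.296 km (keep extra digits for the depth step; rounded: 22.8, 13.3).
Then from the K sphere: z² = 46.97² − (x − 58.4)² − (y − 14.8)² with x = 22.798, y = 13.296, so z ≈ 30.601 ≈ 30.6 km.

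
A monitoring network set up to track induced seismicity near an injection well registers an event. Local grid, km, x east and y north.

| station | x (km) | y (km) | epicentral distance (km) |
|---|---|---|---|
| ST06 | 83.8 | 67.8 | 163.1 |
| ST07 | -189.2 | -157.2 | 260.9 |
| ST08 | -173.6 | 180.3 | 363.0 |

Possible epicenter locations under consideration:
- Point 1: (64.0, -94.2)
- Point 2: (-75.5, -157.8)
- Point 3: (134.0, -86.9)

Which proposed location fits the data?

For each candidate, compare |candidate − station| to the reported distance:
Point 1: residuals ST06 0.1, ST07 0.0, ST08 0.0 → max 0.1 km
Point 2: residuals ST06 113.1, ST07 147.2, ST08 11.0 → max 147.2 km
Point 3: residuals ST06 0.5, ST07 69.9, ST08 44.4 → max 69.9 km
Only Point 1 has all residuals ≈ 0.

Point 1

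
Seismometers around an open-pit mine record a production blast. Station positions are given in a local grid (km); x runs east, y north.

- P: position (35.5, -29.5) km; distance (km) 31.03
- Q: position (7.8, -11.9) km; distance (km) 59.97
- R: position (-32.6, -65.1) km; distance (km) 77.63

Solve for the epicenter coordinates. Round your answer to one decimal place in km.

x ≈ 44.8 km, y ≈ -59.1 km

Circle about each station: (x − 35.5)² + (y + 29.5)² = 31.03²; (x − 7.8)² + (y + 11.9)² = 59.97²; (x + 32.6)² + (y + 65.1)² = 77.63².
Subtracting pairs of circle equations eliminates x²+y² and gives linear equations (the radical axes):
-55.4 x + 35.2 y = -4561.59
-136.2 x − 71.2 y = -1893.29
Solving the 2×2 system: x ≈ 44.8, y ≈ -59.1 km.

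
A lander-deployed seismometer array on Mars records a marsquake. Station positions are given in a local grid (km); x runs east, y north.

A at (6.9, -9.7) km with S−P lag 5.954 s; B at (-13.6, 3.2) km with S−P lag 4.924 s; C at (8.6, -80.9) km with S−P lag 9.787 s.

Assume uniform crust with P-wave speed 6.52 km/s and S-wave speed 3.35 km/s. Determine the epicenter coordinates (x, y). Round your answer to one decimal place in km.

(-30.7, -26.1)

Distance from S−P lag: d = Δt · v_P v_S / (v_P − v_S) = Δt · (6.52·3.35)/(6.52−3.35) ≈ 6.8902·Δt.
So d_A = 41.02, d_B = 33.93, d_C = 67.43 km.
Circle about each station: (x − 6.9)² + (y + 9.7)² = 41.02²; (x + 13.6)² + (y − 3.2)² = 33.93²; (x − 8.6)² + (y + 80.9)² = 67.43².
Subtracting pairs of circle equations eliminates x²+y² and gives linear equations (the radical axes):
-41.0 x + 25.8 y = 584.90
3.4 x − 142.4 y = 3612.91
Solving the 2×2 system: x ≈ -30.7, y ≈ -26.1 km.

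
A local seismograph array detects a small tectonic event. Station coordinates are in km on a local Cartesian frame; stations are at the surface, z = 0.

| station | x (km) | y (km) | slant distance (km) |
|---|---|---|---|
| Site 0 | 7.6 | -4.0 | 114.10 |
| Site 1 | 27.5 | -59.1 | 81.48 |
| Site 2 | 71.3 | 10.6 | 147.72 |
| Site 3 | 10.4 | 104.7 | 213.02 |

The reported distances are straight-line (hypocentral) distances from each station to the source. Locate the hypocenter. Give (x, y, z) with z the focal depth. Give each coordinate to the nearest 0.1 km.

x ≈ -6.4 km, y ≈ -98.1 km, depth ≈ 63.0 km

Each station gives a sphere (x−x_i)² + (y−y_i)² + z² = d_i² (stations at z=0).
Subtracting the Site 0 sphere from Site 1 and Site 2: z² cancels, leaving linear equations in x and y:
39.8 x − 110.2 y = 10555.12
127.4 x + 29.2 y = -3680.10
Solving: x ≈ -6.403, y ≈ -98.094 km (keep extra digits for the depth step; rounded: -6.4, -98.1).
Then from the Site 0 sphere: z² = 114.10² − (x − 7.6)² − (y + 4.0)² with x = -6.403, y = -98.094, so z ≈ 63.000 ≈ 63.0 km.
Check against Site 3 (with the unrounded solution): distance 213.02 ≈ 213.02 km. ✓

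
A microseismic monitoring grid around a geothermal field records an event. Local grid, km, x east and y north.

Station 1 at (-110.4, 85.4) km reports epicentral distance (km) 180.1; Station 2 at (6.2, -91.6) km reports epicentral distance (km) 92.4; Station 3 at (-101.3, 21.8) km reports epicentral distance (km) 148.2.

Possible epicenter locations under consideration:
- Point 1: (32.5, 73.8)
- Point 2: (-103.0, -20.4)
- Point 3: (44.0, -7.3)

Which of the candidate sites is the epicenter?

For each candidate, compare |candidate − station| to the reported distance:
Point 1: residuals Station 1 36.7, Station 2 75.1, Station 3 4.7 → max 75.1 km
Point 2: residuals Station 1 74.0, Station 2 38.0, Station 3 106.0 → max 106.0 km
Point 3: residuals Station 1 0.0, Station 2 0.0, Station 3 0.0 → max 0.0 km
Only Point 3 has all residuals ≈ 0.

Point 3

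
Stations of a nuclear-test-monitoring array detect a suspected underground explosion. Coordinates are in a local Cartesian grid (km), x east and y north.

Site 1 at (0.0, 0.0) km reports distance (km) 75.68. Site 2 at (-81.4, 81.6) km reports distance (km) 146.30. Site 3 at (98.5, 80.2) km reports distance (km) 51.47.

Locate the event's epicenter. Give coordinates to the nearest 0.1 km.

Circle about each station: x² + y² = 75.68²; (x + 81.4)² + (y − 81.6)² = 146.30²; (x − 98.5)² + (y − 80.2)² = 51.47².
Subtracting the Site 1 equation from the Site 2 and Site 3 equations removes the quadratic terms:
-162.8 x + 163.2 y = -2391.71
197.0 x + 160.4 y = 19212.59
Solving the 2×2 system: x ≈ 60.4, y ≈ 45.6 km.

(60.4, 45.6)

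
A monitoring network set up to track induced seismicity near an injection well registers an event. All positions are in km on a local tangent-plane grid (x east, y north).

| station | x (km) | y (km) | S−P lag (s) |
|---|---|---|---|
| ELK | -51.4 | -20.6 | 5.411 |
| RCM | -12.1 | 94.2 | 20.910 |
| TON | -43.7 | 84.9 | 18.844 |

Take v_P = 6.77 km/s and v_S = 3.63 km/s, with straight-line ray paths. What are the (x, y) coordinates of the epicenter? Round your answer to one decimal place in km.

Distance from S−P lag: d = Δt · v_P v_S / (v_P − v_S) = Δt · (6.77·3.63)/(6.77−3.63) ≈ 7.8265·Δt.
So d_ELK = 42.35, d_RCM = 163.65, d_TON = 147.48 km.
Circle about each station: (x + 51.4)² + (y + 20.6)² = 42.35²; (x + 12.1)² + (y − 94.2)² = 163.65²; (x + 43.7)² + (y − 84.9)² = 147.48².
Subtracting the ELK equation from the RCM and TON equations removes the quadratic terms:
78.6 x + 229.6 y = -19034.07
15.4 x + 211.0 y = -13905.45
Solving the 2×2 system: x ≈ -63.1, y ≈ -61.3 km.

x ≈ -63.1 km, y ≈ -61.3 km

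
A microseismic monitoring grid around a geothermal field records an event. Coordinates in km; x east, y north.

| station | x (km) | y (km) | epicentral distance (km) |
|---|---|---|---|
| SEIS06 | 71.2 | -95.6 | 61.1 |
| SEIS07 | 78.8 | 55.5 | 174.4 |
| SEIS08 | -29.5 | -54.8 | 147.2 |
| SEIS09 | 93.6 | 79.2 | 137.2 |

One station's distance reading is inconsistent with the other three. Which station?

Solve using three stations at a time. Using SEIS06, SEIS08, SEIS09 (subtract circle equations pairwise → linear system) gives (x, y) ≈ (117.7, -55.9).
Distances from that point to each station vs reported:
  SEIS06: calculated 61.2 vs reported 61.1 → residual 0.1 km
  SEIS07: calculated 118.0 vs reported 174.4 → residual 56.4 km
  SEIS08: calculated 147.2 vs reported 147.2 → residual 0.0 km
  SEIS09: calculated 137.2 vs reported 137.2 → residual 0.0 km
SEIS06, SEIS08, SEIS09 are mutually consistent (residuals ≈ 0); SEIS07 is off by 56.4 km.

SEIS07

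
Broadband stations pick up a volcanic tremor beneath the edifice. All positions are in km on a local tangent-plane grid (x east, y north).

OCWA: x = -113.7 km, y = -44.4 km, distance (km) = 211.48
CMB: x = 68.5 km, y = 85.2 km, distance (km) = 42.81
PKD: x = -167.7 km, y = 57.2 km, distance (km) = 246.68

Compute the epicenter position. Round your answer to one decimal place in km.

Circle about each station: (x + 113.7)² + (y + 44.4)² = 211.48²; (x − 68.5)² + (y − 85.2)² = 42.81²; (x + 167.7)² + (y − 57.2)² = 246.68².
Subtracting pairs of circle equations eliminates x²+y² and gives linear equations (the radical axes):
364.4 x + 259.2 y = 39943.33
-108.0 x + 203.2 y = 368.85
Solving the 2×2 system: x ≈ 78.6, y ≈ 43.6 km.
Check against OCWA (with the unrounded x, y): √((x + 113.7)²+(y + 44.4)²) = 211.48 ≈ 211.48 km. ✓

(78.6, 43.6)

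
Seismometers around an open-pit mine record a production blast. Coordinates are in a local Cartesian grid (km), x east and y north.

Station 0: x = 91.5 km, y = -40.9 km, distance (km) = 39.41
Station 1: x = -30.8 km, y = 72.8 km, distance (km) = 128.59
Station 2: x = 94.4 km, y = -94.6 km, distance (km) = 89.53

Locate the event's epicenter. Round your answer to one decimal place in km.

68.5 km east, -8.9 km north

Circle about each station: (x − 91.5)² + (y + 40.9)² = 39.41²; (x + 30.8)² + (y − 72.8)² = 128.59²; (x − 94.4)² + (y + 94.6)² = 89.53².
Subtracting pairs of circle equations eliminates x²+y² and gives linear equations (the radical axes):
-244.6 x + 227.4 y = -18778.82
5.8 x − 107.4 y = 1352.99
Solving the 2×2 system: x ≈ 68.5, y ≈ -8.9 km.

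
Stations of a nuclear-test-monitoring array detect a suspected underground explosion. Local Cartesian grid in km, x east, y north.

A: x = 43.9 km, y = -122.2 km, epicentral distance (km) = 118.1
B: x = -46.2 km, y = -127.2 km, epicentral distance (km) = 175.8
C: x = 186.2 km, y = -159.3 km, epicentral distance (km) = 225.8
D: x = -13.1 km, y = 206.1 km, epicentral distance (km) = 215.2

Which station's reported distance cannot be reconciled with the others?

Solve using three stations at a time. Using A, C, D (subtract circle equations pairwise → linear system) gives (x, y) ≈ (19.9, -6.6).
Distances from that point to each station vs reported:
  A: calculated 118.1 vs reported 118.1 → residual 0.0 km
  B: calculated 137.6 vs reported 175.8 → residual 38.2 km
  C: calculated 225.8 vs reported 225.8 → residual 0.0 km
  D: calculated 215.2 vs reported 215.2 → residual 0.0 km
A, C, D are mutually consistent (residuals ≈ 0); B is off by 38.2 km.

B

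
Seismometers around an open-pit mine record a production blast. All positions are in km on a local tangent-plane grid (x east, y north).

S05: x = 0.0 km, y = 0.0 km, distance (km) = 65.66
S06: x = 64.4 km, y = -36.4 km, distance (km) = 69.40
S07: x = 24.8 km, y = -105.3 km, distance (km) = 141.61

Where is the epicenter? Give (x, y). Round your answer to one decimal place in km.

Circle about each station: x² + y² = 65.66²; (x − 64.4)² + (y + 36.4)² = 69.40²; (x − 24.8)² + (y + 105.3)² = 141.61².
Subtracting the S05 equation from the S06 and S07 equations removes the quadratic terms:
128.8 x − 72.8 y = 4967.20
49.6 x − 210.6 y = -4039.03
Solving the 2×2 system: x ≈ 57.0, y ≈ 32.6 km.
Check against S05 (with the unrounded x, y): √(x²+y²) = 65.66 ≈ 65.66 km. ✓

57.0 km east, 32.6 km north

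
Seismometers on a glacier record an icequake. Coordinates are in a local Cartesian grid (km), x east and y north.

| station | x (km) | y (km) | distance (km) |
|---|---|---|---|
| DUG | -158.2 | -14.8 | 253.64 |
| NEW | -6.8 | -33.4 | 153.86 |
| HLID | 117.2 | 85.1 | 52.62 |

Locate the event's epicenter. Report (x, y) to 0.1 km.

Circle about each station: (x + 158.2)² + (y + 14.8)² = 253.64²; (x + 6.8)² + (y + 33.4)² = 153.86²; (x − 117.2)² + (y − 85.1)² = 52.62².
Subtracting pairs of circle equations eliminates x²+y² and gives linear equations (the radical axes):
302.8 x − 37.2 y = 16575.87
550.8 x + 199.8 y = 57295.96
Solving the 2×2 system: x ≈ 67.2, y ≈ 101.5 km.

(67.2, 101.5)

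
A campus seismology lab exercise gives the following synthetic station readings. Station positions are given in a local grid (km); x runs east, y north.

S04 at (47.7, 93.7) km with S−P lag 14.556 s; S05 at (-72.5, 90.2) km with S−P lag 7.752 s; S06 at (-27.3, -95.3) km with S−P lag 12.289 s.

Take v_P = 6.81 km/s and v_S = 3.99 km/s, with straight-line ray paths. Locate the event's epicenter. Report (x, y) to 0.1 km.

Distance from S−P lag: d = Δt · v_P v_S / (v_P − v_S) = Δt · (6.81·3.99)/(6.81−3.99) ≈ 9.6354·Δt.
So d_S04 = 140.25, d_S05 = 74.69, d_S06 = 118.41 km.
Circle about each station: (x − 47.7)² + (y − 93.7)² = 140.25²; (x + 72.5)² + (y − 90.2)² = 74.69²; (x + 27.3)² + (y + 95.3)² = 118.41².
Subtracting the S04 equation from the S05 and S06 equations removes the quadratic terms:
-240.4 x − 7.0 y = 16428.78
-150.0 x − 378.0 y = 4421.53
Solving the 2×2 system: x ≈ -68.8, y ≈ 15.6 km.
Check against S04 (with the unrounded x, y): √((x − 47.7)²+(y − 93.7)²) = 140.25 ≈ 140.25 km. ✓

(-68.8, 15.6)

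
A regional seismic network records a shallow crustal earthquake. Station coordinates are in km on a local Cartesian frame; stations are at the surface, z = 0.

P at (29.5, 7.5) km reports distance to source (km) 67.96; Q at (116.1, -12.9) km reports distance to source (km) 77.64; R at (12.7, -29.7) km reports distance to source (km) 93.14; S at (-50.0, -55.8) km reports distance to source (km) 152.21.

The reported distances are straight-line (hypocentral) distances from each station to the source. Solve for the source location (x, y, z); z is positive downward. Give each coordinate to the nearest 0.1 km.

(70.3, 21.2, 52.6)

Each station gives a sphere (x−x_i)² + (y−y_i)² + z² = d_i² (stations at z=0).
Subtracting the P sphere from Q and R: z² cancels, leaving linear equations in x and y:
173.2 x − 40.8 y = 11309.71
-33.6 x − 74.4 y = -3939.62
Solving: x ≈ 70.294, y ≈ 21.206 km (keep extra digits for the depth step; rounded: 70.3, 21.2).
Then from the P sphere: z² = 67.96² − (x − 29.5)² − (y − 7.5)² with x = 70.294, y = 21.206, so z ≈ 52.598 ≈ 52.6 km.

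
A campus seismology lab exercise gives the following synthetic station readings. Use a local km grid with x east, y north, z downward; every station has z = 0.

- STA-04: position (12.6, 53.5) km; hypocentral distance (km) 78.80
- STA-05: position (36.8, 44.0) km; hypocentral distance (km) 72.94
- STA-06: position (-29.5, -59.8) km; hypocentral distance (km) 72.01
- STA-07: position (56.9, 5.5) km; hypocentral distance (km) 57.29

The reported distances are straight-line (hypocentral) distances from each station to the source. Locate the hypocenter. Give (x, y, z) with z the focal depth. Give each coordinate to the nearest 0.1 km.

(17.2, -17.2, 34.5)

Each station gives a sphere (x−x_i)² + (y−y_i)² + z² = d_i² (stations at z=0).
Subtracting the STA-04 sphere from STA-05 and STA-06: z² cancels, leaving linear equations in x and y:
48.4 x − 19.0 y = 1158.43
-84.2 x − 226.6 y = 2449.28
Solving: x ≈ 17.185, y ≈ -17.194 km (keep extra digits for the depth step; rounded: 17.2, -17.2).
Then from the STA-04 sphere: z² = 78.80² − (x − 12.6)² − (y − 53.5)² with x = 17.185, y = -17.194, so z ≈ 34.508 ≈ 34.5 km.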